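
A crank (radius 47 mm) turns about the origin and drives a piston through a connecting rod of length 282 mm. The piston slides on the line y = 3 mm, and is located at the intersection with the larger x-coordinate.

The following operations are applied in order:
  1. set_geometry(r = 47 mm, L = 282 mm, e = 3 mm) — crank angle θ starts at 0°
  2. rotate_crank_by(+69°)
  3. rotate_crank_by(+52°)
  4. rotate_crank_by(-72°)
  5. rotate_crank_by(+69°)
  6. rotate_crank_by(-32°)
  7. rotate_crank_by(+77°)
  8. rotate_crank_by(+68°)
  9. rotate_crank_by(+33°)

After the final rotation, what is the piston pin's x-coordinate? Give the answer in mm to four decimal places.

set_geometry: r = 47 mm, L = 282 mm, e = 3 mm; θ ← 0°
rotate_crank_by(+69°): θ ← 0° +69° = 69°
rotate_crank_by(+52°): θ ← 69° +52° = 121°
rotate_crank_by(-72°): θ ← 121° -72° = 49°
rotate_crank_by(+69°): θ ← 49° +69° = 118°
rotate_crank_by(-32°): θ ← 118° -32° = 86°
rotate_crank_by(+77°): θ ← 86° +77° = 163°
rotate_crank_by(+68°): θ ← 163° +68° = 231°
rotate_crank_by(+33°): θ ← 231° +33° = 264°
crank pin P = (r cos θ, r sin θ) = (-4.912838, -46.742529)
h = r sin θ − e = -46.742529 − 3 = -49.742529
x = r cos θ + √(L² − h²) = -4.912838 + √(79524.0 − 2474.3192) = -4.912838 + 277.578243 = 272.665405

272.6654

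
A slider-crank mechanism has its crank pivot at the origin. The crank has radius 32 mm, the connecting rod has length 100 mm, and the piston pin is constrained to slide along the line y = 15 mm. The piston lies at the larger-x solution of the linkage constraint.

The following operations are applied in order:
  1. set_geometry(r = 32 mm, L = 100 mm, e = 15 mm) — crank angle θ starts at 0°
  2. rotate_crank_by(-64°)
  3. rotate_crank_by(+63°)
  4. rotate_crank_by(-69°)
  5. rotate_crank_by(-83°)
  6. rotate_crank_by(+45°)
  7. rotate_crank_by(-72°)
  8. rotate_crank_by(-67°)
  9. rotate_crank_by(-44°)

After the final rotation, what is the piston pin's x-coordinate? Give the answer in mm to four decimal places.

set_geometry: r = 32 mm, L = 100 mm, e = 15 mm; θ ← 0°
rotate_crank_by(-64°): θ ← 0° -64° = -64°
rotate_crank_by(+63°): θ ← -64° +63° = -1°
rotate_crank_by(-69°): θ ← -1° -69° = -70°
rotate_crank_by(-83°): θ ← -70° -83° = -153°
rotate_crank_by(+45°): θ ← -153° +45° = -108°
rotate_crank_by(-72°): θ ← -108° -72° = -180°
rotate_crank_by(-67°): θ ← -180° -67° = -247°
rotate_crank_by(-44°): θ ← -247° -44° = -291°
crank pin P = (r cos θ, r sin θ) = (11.467774, 29.874574)
h = r sin θ − e = 29.874574 − 15 = 14.874574
x = r cos θ + √(L² − h²) = 11.467774 + √(10000.0 − 221.2529) = 11.467774 + 98.887548 = 110.355322

110.3553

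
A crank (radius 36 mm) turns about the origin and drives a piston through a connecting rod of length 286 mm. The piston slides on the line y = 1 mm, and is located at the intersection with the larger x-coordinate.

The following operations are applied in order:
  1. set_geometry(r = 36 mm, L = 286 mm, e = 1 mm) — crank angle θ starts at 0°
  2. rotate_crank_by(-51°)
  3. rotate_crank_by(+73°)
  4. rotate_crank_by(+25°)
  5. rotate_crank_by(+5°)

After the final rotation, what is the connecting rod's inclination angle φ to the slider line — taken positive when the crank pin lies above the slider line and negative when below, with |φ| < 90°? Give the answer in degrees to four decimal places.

set_geometry: r = 36 mm, L = 286 mm, e = 1 mm; θ ← 0°
rotate_crank_by(-51°): θ ← 0° -51° = -51°
rotate_crank_by(+73°): θ ← -51° +73° = 22°
rotate_crank_by(+25°): θ ← 22° +25° = 47°
rotate_crank_by(+5°): θ ← 47° +5° = 52°
crank pin P = (r cos θ, r sin θ) = (22.163813, 28.368387)
h = r sin θ − e = 28.368387 − 1 = 27.368387
sin φ = h / L = 27.368387 / 286 = 0.09569366
φ = arcsin(0.09569366) = 5.491246°

5.4912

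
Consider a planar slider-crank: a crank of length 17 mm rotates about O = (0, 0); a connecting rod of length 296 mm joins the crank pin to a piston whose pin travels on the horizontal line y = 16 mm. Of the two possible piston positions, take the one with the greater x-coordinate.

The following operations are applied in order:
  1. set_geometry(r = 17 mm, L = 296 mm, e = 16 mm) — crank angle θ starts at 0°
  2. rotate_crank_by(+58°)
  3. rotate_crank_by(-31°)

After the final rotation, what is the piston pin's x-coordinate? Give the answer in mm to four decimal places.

311.0312

set_geometry: r = 17 mm, L = 296 mm, e = 16 mm; θ ← 0°
rotate_crank_by(+58°): θ ← 0° +58° = 58°
rotate_crank_by(-31°): θ ← 58° -31° = 27°
crank pin P = (r cos θ, r sin θ) = (15.147111, 7.717838)
h = r sin θ − e = 7.717838 − 16 = -8.282162
x = r cos θ + √(L² − h²) = 15.147111 + √(87616.0 − 68.5942) = 15.147111 + 295.884109 = 311.031220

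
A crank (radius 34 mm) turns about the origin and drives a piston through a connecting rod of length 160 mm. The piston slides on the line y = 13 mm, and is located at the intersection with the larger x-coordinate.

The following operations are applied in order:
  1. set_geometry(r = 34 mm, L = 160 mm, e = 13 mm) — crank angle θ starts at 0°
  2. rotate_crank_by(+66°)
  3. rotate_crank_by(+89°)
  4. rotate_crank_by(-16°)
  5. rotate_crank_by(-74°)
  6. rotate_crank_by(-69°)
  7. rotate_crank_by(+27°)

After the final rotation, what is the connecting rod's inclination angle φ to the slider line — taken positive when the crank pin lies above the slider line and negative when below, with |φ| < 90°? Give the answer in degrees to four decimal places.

0.1020

set_geometry: r = 34 mm, L = 160 mm, e = 13 mm; θ ← 0°
rotate_crank_by(+66°): θ ← 0° +66° = 66°
rotate_crank_by(+89°): θ ← 66° +89° = 155°
rotate_crank_by(-16°): θ ← 155° -16° = 139°
rotate_crank_by(-74°): θ ← 139° -74° = 65°
rotate_crank_by(-69°): θ ← 65° -69° = -4°
rotate_crank_by(+27°): θ ← -4° +27° = 23°
crank pin P = (r cos θ, r sin θ) = (31.297165, 13.284858)
h = r sin θ − e = 13.284858 − 13 = 0.284858
sin φ = h / L = 0.284858 / 160 = 0.00178036
φ = arcsin(0.00178036) = 0.102007°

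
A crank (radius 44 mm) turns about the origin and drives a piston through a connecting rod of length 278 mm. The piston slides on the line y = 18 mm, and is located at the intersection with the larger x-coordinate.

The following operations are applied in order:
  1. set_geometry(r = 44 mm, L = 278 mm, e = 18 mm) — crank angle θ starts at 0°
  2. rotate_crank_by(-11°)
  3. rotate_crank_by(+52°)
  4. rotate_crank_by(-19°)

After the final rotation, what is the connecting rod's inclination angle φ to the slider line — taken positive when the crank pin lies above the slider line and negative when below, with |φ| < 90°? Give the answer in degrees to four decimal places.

-0.3127

set_geometry: r = 44 mm, L = 278 mm, e = 18 mm; θ ← 0°
rotate_crank_by(-11°): θ ← 0° -11° = -11°
rotate_crank_by(+52°): θ ← -11° +52° = 41°
rotate_crank_by(-19°): θ ← 41° -19° = 22°
crank pin P = (r cos θ, r sin θ) = (40.796090, 16.482690)
h = r sin θ − e = 16.482690 − 18 = -1.517310
sin φ = h / L = -1.517310 / 278 = -0.00545795
φ = arcsin(-0.00545795) = -0.312719°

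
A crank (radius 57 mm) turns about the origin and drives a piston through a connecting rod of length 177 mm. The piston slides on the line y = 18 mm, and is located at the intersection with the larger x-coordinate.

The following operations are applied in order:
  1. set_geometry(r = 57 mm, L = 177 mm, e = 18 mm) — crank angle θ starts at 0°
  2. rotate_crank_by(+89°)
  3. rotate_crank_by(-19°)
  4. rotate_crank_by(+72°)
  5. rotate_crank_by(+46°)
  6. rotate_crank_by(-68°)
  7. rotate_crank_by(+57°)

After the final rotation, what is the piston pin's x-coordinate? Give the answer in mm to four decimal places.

119.4399

set_geometry: r = 57 mm, L = 177 mm, e = 18 mm; θ ← 0°
rotate_crank_by(+89°): θ ← 0° +89° = 89°
rotate_crank_by(-19°): θ ← 89° -19° = 70°
rotate_crank_by(+72°): θ ← 70° +72° = 142°
rotate_crank_by(+46°): θ ← 142° +46° = 188°
rotate_crank_by(-68°): θ ← 188° -68° = 120°
rotate_crank_by(+57°): θ ← 120° +57° = 177°
crank pin P = (r cos θ, r sin θ) = (-56.921883, 2.983150)
h = r sin θ − e = 2.983150 − 18 = -15.016850
x = r cos θ + √(L² − h²) = -56.921883 + √(31329.0 − 225.5058) = -56.921883 + 176.361828 = 119.439944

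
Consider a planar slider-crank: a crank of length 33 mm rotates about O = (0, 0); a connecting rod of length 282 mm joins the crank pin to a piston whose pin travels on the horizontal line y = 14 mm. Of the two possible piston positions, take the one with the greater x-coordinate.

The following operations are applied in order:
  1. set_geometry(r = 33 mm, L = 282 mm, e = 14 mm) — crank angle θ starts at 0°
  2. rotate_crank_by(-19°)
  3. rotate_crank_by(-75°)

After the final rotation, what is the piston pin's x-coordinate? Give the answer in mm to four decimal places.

set_geometry: r = 33 mm, L = 282 mm, e = 14 mm; θ ← 0°
rotate_crank_by(-19°): θ ← 0° -19° = -19°
rotate_crank_by(-75°): θ ← -19° -75° = -94°
crank pin P = (r cos θ, r sin θ) = (-2.301964, -32.919614)
h = r sin θ − e = -32.919614 − 14 = -46.919614
x = r cos θ + √(L² − h²) = -2.301964 + √(79524.0 − 2201.4501) = -2.301964 + 278.069326 = 275.767362

275.7674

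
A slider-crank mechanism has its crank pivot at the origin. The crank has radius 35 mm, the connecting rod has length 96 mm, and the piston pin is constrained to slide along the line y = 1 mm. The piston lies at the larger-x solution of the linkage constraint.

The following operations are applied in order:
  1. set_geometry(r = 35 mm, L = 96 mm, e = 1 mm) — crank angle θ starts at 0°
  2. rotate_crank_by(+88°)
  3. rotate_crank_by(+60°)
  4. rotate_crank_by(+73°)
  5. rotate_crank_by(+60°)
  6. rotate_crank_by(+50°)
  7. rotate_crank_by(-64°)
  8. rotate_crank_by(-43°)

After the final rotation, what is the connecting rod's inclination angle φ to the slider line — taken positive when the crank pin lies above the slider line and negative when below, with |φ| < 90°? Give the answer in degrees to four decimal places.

-15.2884

set_geometry: r = 35 mm, L = 96 mm, e = 1 mm; θ ← 0°
rotate_crank_by(+88°): θ ← 0° +88° = 88°
rotate_crank_by(+60°): θ ← 88° +60° = 148°
rotate_crank_by(+73°): θ ← 148° +73° = 221°
rotate_crank_by(+60°): θ ← 221° +60° = 281°
rotate_crank_by(+50°): θ ← 281° +50° = 331°
rotate_crank_by(-64°): θ ← 331° -64° = 267°
rotate_crank_by(-43°): θ ← 267° -43° = 224°
crank pin P = (r cos θ, r sin θ) = (-25.176893, -24.313043)
h = r sin θ − e = -24.313043 − 1 = -25.313043
sin φ = h / L = -25.313043 / 96 = -0.26367753
φ = arcsin(-0.26367753) = -15.288386°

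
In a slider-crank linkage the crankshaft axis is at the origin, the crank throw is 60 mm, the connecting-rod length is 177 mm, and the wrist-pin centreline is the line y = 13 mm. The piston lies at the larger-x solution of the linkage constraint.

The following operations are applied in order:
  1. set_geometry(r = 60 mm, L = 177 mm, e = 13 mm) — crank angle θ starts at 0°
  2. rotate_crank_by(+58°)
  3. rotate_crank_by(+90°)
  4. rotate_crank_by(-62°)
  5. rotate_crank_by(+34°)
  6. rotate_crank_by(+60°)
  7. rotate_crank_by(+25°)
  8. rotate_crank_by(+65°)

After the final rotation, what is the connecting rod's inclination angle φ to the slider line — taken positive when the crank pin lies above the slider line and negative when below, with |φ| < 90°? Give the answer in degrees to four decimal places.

-24.3575

set_geometry: r = 60 mm, L = 177 mm, e = 13 mm; θ ← 0°
rotate_crank_by(+58°): θ ← 0° +58° = 58°
rotate_crank_by(+90°): θ ← 58° +90° = 148°
rotate_crank_by(-62°): θ ← 148° -62° = 86°
rotate_crank_by(+34°): θ ← 86° +34° = 120°
rotate_crank_by(+60°): θ ← 120° +60° = 180°
rotate_crank_by(+25°): θ ← 180° +25° = 205°
rotate_crank_by(+65°): θ ← 205° +65° = 270°
crank pin P = (r cos θ, r sin θ) = (-0.000000, -60.000000)
h = r sin θ − e = -60.000000 − 13 = -73.000000
sin φ = h / L = -73.000000 / 177 = -0.41242938
φ = arcsin(-0.41242938) = -24.357536°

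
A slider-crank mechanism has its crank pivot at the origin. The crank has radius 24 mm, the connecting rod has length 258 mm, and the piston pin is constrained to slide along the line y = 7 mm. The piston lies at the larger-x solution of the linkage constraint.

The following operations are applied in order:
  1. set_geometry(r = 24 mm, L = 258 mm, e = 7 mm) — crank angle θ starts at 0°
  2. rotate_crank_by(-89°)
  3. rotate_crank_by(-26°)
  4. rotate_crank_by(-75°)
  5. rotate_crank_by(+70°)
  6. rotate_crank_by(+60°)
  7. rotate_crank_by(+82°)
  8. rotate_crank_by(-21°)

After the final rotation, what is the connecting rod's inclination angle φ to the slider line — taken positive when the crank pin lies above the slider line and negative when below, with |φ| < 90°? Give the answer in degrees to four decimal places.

-1.4617

set_geometry: r = 24 mm, L = 258 mm, e = 7 mm; θ ← 0°
rotate_crank_by(-89°): θ ← 0° -89° = -89°
rotate_crank_by(-26°): θ ← -89° -26° = -115°
rotate_crank_by(-75°): θ ← -115° -75° = -190°
rotate_crank_by(+70°): θ ← -190° +70° = -120°
rotate_crank_by(+60°): θ ← -120° +60° = -60°
rotate_crank_by(+82°): θ ← -60° +82° = 22°
rotate_crank_by(-21°): θ ← 22° -21° = 1°
crank pin P = (r cos θ, r sin θ) = (23.996345, 0.418858)
h = r sin θ − e = 0.418858 − 7 = -6.581142
sin φ = h / L = -6.581142 / 258 = -0.02550830
φ = arcsin(-0.02550830) = -1.461677°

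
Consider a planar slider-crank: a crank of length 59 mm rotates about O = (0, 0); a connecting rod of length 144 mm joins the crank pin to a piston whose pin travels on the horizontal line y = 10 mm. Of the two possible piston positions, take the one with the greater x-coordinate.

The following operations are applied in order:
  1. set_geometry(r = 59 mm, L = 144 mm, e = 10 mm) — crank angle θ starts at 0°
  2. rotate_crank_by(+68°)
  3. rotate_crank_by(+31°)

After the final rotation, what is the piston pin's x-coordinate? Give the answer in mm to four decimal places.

set_geometry: r = 59 mm, L = 144 mm, e = 10 mm; θ ← 0°
rotate_crank_by(+68°): θ ← 0° +68° = 68°
rotate_crank_by(+31°): θ ← 68° +31° = 99°
crank pin P = (r cos θ, r sin θ) = (-9.229633, 58.273612)
h = r sin θ − e = 58.273612 − 10 = 48.273612
x = r cos θ + √(L² − h²) = -9.229633 + √(20736.0 − 2330.3416) = -9.229633 + 135.667455 = 126.437822

126.4378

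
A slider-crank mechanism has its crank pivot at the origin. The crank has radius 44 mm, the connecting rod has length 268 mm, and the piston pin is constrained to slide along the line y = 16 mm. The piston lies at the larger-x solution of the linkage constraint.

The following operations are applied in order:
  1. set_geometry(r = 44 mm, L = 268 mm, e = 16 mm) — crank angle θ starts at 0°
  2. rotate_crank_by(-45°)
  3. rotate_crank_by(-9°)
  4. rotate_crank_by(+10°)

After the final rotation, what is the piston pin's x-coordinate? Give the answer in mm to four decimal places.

set_geometry: r = 44 mm, L = 268 mm, e = 16 mm; θ ← 0°
rotate_crank_by(-45°): θ ← 0° -45° = -45°
rotate_crank_by(-9°): θ ← -45° -9° = -54°
rotate_crank_by(+10°): θ ← -54° +10° = -44°
crank pin P = (r cos θ, r sin θ) = (31.650951, -30.564968)
h = r sin θ − e = -30.564968 − 16 = -46.564968
x = r cos θ + √(L² − h²) = 31.650951 + √(71824.0 − 2168.2963) = 31.650951 + 263.923670 = 295.574621

295.5746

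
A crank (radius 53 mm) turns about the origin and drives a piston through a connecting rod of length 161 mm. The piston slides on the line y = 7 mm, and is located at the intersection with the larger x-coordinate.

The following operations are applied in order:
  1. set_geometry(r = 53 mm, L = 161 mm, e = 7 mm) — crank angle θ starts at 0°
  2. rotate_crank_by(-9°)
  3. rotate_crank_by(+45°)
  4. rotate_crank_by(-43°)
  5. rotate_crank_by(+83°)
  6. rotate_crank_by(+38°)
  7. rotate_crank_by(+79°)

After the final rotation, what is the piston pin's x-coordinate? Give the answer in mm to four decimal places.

108.2425

set_geometry: r = 53 mm, L = 161 mm, e = 7 mm; θ ← 0°
rotate_crank_by(-9°): θ ← 0° -9° = -9°
rotate_crank_by(+45°): θ ← -9° +45° = 36°
rotate_crank_by(-43°): θ ← 36° -43° = -7°
rotate_crank_by(+83°): θ ← -7° +83° = 76°
rotate_crank_by(+38°): θ ← 76° +38° = 114°
rotate_crank_by(+79°): θ ← 114° +79° = 193°
crank pin P = (r cos θ, r sin θ) = (-51.641613, -11.922406)
h = r sin θ − e = -11.922406 − 7 = -18.922406
x = r cos θ + √(L² − h²) = -51.641613 + √(25921.0 − 358.0574) = -51.641613 + 159.884154 = 108.242540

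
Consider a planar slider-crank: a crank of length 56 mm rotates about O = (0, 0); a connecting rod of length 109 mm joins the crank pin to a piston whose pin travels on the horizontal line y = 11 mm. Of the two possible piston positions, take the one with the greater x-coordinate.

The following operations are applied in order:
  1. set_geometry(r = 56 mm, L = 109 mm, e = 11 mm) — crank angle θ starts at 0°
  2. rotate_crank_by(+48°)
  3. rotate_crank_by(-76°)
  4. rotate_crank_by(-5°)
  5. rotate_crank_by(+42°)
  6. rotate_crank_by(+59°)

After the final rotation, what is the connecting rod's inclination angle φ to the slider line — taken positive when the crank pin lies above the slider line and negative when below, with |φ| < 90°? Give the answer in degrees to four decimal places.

set_geometry: r = 56 mm, L = 109 mm, e = 11 mm; θ ← 0°
rotate_crank_by(+48°): θ ← 0° +48° = 48°
rotate_crank_by(-76°): θ ← 48° -76° = -28°
rotate_crank_by(-5°): θ ← -28° -5° = -33°
rotate_crank_by(+42°): θ ← -33° +42° = 9°
rotate_crank_by(+59°): θ ← 9° +59° = 68°
crank pin P = (r cos θ, r sin θ) = (20.977969, 51.922296)
h = r sin θ − e = 51.922296 − 11 = 40.922296
sin φ = h / L = 40.922296 / 109 = 0.37543391
φ = arcsin(0.37543391) = 22.051133°

22.0511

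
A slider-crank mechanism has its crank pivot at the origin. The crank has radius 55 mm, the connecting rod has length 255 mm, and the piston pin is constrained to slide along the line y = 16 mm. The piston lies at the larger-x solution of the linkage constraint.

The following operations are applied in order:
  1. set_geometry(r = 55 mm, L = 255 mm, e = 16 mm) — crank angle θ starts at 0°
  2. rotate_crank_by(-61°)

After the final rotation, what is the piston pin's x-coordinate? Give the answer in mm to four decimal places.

273.4755

set_geometry: r = 55 mm, L = 255 mm, e = 16 mm; θ ← 0°
rotate_crank_by(-61°): θ ← 0° -61° = -61°
crank pin P = (r cos θ, r sin θ) = (26.664529, -48.104084)
h = r sin θ − e = -48.104084 − 16 = -64.104084
x = r cos θ + √(L² − h²) = 26.664529 + √(65025.0 − 4109.3336) = 26.664529 + 246.810993 = 273.475522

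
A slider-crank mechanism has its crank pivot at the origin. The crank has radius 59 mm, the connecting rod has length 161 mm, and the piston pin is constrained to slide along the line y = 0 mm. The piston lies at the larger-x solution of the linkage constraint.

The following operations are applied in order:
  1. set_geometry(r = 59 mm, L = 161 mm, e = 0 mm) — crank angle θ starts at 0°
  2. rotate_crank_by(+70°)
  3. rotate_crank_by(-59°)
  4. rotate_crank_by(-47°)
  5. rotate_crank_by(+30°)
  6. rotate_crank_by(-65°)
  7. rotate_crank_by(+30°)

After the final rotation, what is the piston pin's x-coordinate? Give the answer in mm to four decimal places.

set_geometry: r = 59 mm, L = 161 mm, e = 0 mm; θ ← 0°
rotate_crank_by(+70°): θ ← 0° +70° = 70°
rotate_crank_by(-59°): θ ← 70° -59° = 11°
rotate_crank_by(-47°): θ ← 11° -47° = -36°
rotate_crank_by(+30°): θ ← -36° +30° = -6°
rotate_crank_by(-65°): θ ← -6° -65° = -71°
rotate_crank_by(+30°): θ ← -71° +30° = -41°
crank pin P = (r cos θ, r sin θ) = (44.527865, -38.707483)
h = r sin θ − e = -38.707483 − 0 = -38.707483
x = r cos θ + √(L² − h²) = 44.527865 + √(25921.0 − 1498.2692) = 44.527865 + 156.277736 = 200.805601

200.8056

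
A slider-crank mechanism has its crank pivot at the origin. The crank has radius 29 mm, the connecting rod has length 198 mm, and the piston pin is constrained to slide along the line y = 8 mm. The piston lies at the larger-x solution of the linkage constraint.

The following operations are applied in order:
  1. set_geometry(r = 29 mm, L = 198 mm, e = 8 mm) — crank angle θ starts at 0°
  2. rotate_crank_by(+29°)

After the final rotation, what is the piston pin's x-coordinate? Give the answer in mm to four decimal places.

set_geometry: r = 29 mm, L = 198 mm, e = 8 mm; θ ← 0°
rotate_crank_by(+29°): θ ← 0° +29° = 29°
crank pin P = (r cos θ, r sin θ) = (25.363972, 14.059479)
h = r sin θ − e = 14.059479 − 8 = 6.059479
x = r cos θ + √(L² − h²) = 25.363972 + √(39204.0 − 36.7173) = 25.363972 + 197.907258 = 223.271229

223.2712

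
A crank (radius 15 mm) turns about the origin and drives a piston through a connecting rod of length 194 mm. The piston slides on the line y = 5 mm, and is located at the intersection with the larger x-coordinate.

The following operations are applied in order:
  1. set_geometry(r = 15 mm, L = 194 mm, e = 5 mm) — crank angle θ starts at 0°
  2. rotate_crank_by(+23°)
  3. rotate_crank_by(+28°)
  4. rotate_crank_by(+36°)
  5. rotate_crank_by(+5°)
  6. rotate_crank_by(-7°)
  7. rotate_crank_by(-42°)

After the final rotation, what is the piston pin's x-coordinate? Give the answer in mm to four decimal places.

set_geometry: r = 15 mm, L = 194 mm, e = 5 mm; θ ← 0°
rotate_crank_by(+23°): θ ← 0° +23° = 23°
rotate_crank_by(+28°): θ ← 23° +28° = 51°
rotate_crank_by(+36°): θ ← 51° +36° = 87°
rotate_crank_by(+5°): θ ← 87° +5° = 92°
rotate_crank_by(-7°): θ ← 92° -7° = 85°
rotate_crank_by(-42°): θ ← 85° -42° = 43°
crank pin P = (r cos θ, r sin θ) = (10.970306, 10.229975)
h = r sin θ − e = 10.229975 − 5 = 5.229975
x = r cos θ + √(L² − h²) = 10.970306 + √(37636.0 − 27.3526) = 10.970306 + 193.929491 = 204.899796

204.8998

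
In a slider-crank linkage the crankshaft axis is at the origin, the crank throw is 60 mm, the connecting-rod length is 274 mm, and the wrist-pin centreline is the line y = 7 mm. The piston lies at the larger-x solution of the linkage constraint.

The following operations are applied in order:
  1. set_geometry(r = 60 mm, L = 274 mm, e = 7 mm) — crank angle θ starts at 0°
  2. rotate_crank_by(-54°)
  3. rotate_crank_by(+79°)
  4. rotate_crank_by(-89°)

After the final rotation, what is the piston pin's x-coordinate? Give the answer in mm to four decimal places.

set_geometry: r = 60 mm, L = 274 mm, e = 7 mm; θ ← 0°
rotate_crank_by(-54°): θ ← 0° -54° = -54°
rotate_crank_by(+79°): θ ← -54° +79° = 25°
rotate_crank_by(-89°): θ ← 25° -89° = -64°
crank pin P = (r cos θ, r sin θ) = (26.302269, -53.927643)
h = r sin θ − e = -53.927643 − 7 = -60.927643
x = r cos θ + √(L² − h²) = 26.302269 + √(75076.0 − 3712.1777) = 26.302269 + 267.140080 = 293.442349

293.4423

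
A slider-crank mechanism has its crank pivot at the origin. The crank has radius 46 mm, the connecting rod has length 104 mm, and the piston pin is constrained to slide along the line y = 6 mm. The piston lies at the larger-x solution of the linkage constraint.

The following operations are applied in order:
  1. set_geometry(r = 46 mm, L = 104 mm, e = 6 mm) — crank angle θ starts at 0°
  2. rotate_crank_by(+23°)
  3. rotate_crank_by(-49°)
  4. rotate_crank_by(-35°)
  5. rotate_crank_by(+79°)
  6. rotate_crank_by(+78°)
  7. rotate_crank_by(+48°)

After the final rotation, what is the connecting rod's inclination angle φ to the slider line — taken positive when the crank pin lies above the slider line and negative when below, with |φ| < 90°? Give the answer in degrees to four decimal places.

set_geometry: r = 46 mm, L = 104 mm, e = 6 mm; θ ← 0°
rotate_crank_by(+23°): θ ← 0° +23° = 23°
rotate_crank_by(-49°): θ ← 23° -49° = -26°
rotate_crank_by(-35°): θ ← -26° -35° = -61°
rotate_crank_by(+79°): θ ← -61° +79° = 18°
rotate_crank_by(+78°): θ ← 18° +78° = 96°
rotate_crank_by(+48°): θ ← 96° +48° = 144°
crank pin P = (r cos θ, r sin θ) = (-37.214782, 27.038122)
h = r sin θ − e = 27.038122 − 6 = 21.038122
sin φ = h / L = 21.038122 / 104 = 0.20228963
φ = arcsin(0.20228963) = 11.670882°

11.6709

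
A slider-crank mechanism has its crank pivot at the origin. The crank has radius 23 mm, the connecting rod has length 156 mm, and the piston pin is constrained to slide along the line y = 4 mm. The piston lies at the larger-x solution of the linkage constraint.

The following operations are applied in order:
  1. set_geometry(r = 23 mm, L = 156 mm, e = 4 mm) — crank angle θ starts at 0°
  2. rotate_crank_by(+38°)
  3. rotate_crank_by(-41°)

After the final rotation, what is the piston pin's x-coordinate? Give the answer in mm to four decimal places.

set_geometry: r = 23 mm, L = 156 mm, e = 4 mm; θ ← 0°
rotate_crank_by(+38°): θ ← 0° +38° = 38°
rotate_crank_by(-41°): θ ← 38° -41° = -3°
crank pin P = (r cos θ, r sin θ) = (22.968479, -1.203727)
h = r sin θ − e = -1.203727 − 4 = -5.203727
x = r cos θ + √(L² − h²) = 22.968479 + √(24336.0 − 27.0788) = 22.968479 + 155.913185 = 178.881664

178.8817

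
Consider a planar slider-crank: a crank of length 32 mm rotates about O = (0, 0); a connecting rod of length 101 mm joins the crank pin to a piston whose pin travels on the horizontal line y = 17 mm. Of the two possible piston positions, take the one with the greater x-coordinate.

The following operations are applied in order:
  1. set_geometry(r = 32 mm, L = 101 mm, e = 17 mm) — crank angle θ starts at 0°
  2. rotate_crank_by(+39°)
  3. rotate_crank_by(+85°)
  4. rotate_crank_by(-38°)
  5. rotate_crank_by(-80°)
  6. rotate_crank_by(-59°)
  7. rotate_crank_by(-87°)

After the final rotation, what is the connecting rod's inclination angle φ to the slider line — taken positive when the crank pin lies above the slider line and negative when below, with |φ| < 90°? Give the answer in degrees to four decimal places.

set_geometry: r = 32 mm, L = 101 mm, e = 17 mm; θ ← 0°
rotate_crank_by(+39°): θ ← 0° +39° = 39°
rotate_crank_by(+85°): θ ← 39° +85° = 124°
rotate_crank_by(-38°): θ ← 124° -38° = 86°
rotate_crank_by(-80°): θ ← 86° -80° = 6°
rotate_crank_by(-59°): θ ← 6° -59° = -53°
rotate_crank_by(-87°): θ ← -53° -87° = -140°
crank pin P = (r cos θ, r sin θ) = (-24.513422, -20.569204)
h = r sin θ − e = -20.569204 − 17 = -37.569204
sin φ = h / L = -37.569204 / 101 = -0.37197231
φ = arcsin(-0.37197231) = -21.837306°

-21.8373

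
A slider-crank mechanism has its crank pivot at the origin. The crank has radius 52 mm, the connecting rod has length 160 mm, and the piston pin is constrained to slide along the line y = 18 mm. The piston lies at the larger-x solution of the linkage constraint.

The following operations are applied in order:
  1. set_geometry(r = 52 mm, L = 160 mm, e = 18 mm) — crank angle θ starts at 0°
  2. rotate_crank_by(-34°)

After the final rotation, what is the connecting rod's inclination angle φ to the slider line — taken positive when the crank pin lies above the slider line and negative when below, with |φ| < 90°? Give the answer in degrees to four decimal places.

set_geometry: r = 52 mm, L = 160 mm, e = 18 mm; θ ← 0°
rotate_crank_by(-34°): θ ← 0° -34° = -34°
crank pin P = (r cos θ, r sin θ) = (43.109954, -29.078031)
h = r sin θ − e = -29.078031 − 18 = -47.078031
sin φ = h / L = -47.078031 / 160 = -0.29423769
φ = arcsin(-0.29423769) = -17.111832°

-17.1118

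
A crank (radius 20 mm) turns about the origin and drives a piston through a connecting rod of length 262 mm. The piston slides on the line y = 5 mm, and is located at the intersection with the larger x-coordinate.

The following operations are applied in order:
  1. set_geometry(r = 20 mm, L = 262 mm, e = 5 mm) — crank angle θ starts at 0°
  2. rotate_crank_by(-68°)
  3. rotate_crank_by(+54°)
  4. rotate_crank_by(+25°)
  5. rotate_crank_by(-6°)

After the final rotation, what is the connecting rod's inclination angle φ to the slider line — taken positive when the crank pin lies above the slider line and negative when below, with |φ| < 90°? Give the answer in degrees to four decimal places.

set_geometry: r = 20 mm, L = 262 mm, e = 5 mm; θ ← 0°
rotate_crank_by(-68°): θ ← 0° -68° = -68°
rotate_crank_by(+54°): θ ← -68° +54° = -14°
rotate_crank_by(+25°): θ ← -14° +25° = 11°
rotate_crank_by(-6°): θ ← 11° -6° = 5°
crank pin P = (r cos θ, r sin θ) = (19.923894, 1.743115)
h = r sin θ − e = 1.743115 − 5 = -3.256885
sin φ = h / L = -3.256885 / 262 = -0.01243086
φ = arcsin(-0.01243086) = -0.712254°

-0.7123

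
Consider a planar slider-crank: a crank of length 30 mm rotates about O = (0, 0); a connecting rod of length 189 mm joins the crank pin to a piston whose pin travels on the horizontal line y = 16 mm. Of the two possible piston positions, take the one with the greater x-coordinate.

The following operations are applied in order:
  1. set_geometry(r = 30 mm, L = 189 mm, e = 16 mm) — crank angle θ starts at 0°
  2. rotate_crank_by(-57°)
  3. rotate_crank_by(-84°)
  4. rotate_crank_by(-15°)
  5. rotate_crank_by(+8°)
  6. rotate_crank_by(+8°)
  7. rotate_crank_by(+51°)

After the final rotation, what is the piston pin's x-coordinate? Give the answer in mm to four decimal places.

183.8414

set_geometry: r = 30 mm, L = 189 mm, e = 16 mm; θ ← 0°
rotate_crank_by(-57°): θ ← 0° -57° = -57°
rotate_crank_by(-84°): θ ← -57° -84° = -141°
rotate_crank_by(-15°): θ ← -141° -15° = -156°
rotate_crank_by(+8°): θ ← -156° +8° = -148°
rotate_crank_by(+8°): θ ← -148° +8° = -140°
rotate_crank_by(+51°): θ ← -140° +51° = -89°
crank pin P = (r cos θ, r sin θ) = (0.523572, -29.995431)
h = r sin θ − e = -29.995431 − 16 = -45.995431
x = r cos θ + √(L² − h²) = 0.523572 + √(35721.0 − 2115.5797) = 0.523572 + 183.317812 = 183.841385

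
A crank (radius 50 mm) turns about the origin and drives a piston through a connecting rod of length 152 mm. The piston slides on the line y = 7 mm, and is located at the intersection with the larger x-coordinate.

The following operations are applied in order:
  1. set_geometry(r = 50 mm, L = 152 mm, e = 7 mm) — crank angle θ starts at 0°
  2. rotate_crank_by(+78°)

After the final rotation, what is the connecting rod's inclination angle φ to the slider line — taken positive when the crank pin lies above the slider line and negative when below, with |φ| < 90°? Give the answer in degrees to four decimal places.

16.0041

set_geometry: r = 50 mm, L = 152 mm, e = 7 mm; θ ← 0°
rotate_crank_by(+78°): θ ← 0° +78° = 78°
crank pin P = (r cos θ, r sin θ) = (10.395585, 48.907380)
h = r sin θ − e = 48.907380 − 7 = 41.907380
sin φ = h / L = 41.907380 / 152 = 0.27570645
φ = arcsin(0.27570645) = 16.004118°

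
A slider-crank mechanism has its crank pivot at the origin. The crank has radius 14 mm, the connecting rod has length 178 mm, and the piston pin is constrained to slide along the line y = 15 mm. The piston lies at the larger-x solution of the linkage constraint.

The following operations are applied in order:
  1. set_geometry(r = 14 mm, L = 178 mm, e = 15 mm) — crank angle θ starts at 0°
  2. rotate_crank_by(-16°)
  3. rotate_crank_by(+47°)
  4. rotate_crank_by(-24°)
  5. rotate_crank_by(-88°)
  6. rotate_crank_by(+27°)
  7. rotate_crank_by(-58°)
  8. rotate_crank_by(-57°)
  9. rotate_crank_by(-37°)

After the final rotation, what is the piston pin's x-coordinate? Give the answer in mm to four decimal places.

set_geometry: r = 14 mm, L = 178 mm, e = 15 mm; θ ← 0°
rotate_crank_by(-16°): θ ← 0° -16° = -16°
rotate_crank_by(+47°): θ ← -16° +47° = 31°
rotate_crank_by(-24°): θ ← 31° -24° = 7°
rotate_crank_by(-88°): θ ← 7° -88° = -81°
rotate_crank_by(+27°): θ ← -81° +27° = -54°
rotate_crank_by(-58°): θ ← -54° -58° = -112°
rotate_crank_by(-57°): θ ← -112° -57° = -169°
rotate_crank_by(-37°): θ ← -169° -37° = -206°
crank pin P = (r cos θ, r sin θ) = (-12.583117, 6.137196)
h = r sin θ − e = 6.137196 − 15 = -8.862804
x = r cos θ + √(L² − h²) = -12.583117 + √(31684.0 − 78.5493) = -12.583117 + 177.779219 = 165.196102

165.1961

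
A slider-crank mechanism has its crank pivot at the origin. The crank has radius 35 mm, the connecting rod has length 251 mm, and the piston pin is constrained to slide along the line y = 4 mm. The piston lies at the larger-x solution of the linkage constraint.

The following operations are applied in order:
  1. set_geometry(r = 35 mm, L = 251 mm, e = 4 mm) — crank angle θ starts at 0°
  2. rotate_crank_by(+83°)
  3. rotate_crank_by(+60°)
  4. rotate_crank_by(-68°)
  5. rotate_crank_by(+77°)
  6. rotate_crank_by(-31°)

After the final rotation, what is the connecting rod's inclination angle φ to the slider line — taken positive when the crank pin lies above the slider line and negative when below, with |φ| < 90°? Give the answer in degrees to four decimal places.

set_geometry: r = 35 mm, L = 251 mm, e = 4 mm; θ ← 0°
rotate_crank_by(+83°): θ ← 0° +83° = 83°
rotate_crank_by(+60°): θ ← 83° +60° = 143°
rotate_crank_by(-68°): θ ← 143° -68° = 75°
rotate_crank_by(+77°): θ ← 75° +77° = 152°
rotate_crank_by(-31°): θ ← 152° -31° = 121°
crank pin P = (r cos θ, r sin θ) = (-18.026333, 30.000856)
h = r sin θ − e = 30.000856 − 4 = 26.000856
sin φ = h / L = 26.000856 / 251 = 0.10358907
φ = arcsin(0.10358907) = 5.945883°

5.9459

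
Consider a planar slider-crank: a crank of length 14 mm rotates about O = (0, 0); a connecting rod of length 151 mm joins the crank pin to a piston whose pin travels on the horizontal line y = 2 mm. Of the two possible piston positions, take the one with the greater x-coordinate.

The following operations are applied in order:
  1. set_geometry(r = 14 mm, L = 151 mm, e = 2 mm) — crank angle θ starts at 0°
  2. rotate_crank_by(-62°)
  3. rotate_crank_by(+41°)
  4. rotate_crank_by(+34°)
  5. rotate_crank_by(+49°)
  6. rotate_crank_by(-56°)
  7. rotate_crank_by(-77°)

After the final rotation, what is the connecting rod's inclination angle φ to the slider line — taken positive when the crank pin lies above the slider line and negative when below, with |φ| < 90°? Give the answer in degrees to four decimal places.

-5.7915

set_geometry: r = 14 mm, L = 151 mm, e = 2 mm; θ ← 0°
rotate_crank_by(-62°): θ ← 0° -62° = -62°
rotate_crank_by(+41°): θ ← -62° +41° = -21°
rotate_crank_by(+34°): θ ← -21° +34° = 13°
rotate_crank_by(+49°): θ ← 13° +49° = 62°
rotate_crank_by(-56°): θ ← 62° -56° = 6°
rotate_crank_by(-77°): θ ← 6° -77° = -71°
crank pin P = (r cos θ, r sin θ) = (4.557954, -13.237260)
h = r sin θ − e = -13.237260 − 2 = -15.237260
sin φ = h / L = -15.237260 / 151 = -0.10090901
φ = arcsin(-0.10090901) = -5.791518°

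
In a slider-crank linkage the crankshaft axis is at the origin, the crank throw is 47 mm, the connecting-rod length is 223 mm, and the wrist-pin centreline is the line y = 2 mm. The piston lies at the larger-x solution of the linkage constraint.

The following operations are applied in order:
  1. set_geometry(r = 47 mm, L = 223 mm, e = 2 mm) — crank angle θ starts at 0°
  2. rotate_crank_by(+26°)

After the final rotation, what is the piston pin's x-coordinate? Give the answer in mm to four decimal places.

set_geometry: r = 47 mm, L = 223 mm, e = 2 mm; θ ← 0°
rotate_crank_by(+26°): θ ← 0° +26° = 26°
crank pin P = (r cos θ, r sin θ) = (42.243320, 20.603444)
h = r sin θ − e = 20.603444 − 2 = 18.603444
x = r cos θ + √(L² − h²) = 42.243320 + √(49729.0 − 346.0881) = 42.243320 + 222.222663 = 264.465983

264.4660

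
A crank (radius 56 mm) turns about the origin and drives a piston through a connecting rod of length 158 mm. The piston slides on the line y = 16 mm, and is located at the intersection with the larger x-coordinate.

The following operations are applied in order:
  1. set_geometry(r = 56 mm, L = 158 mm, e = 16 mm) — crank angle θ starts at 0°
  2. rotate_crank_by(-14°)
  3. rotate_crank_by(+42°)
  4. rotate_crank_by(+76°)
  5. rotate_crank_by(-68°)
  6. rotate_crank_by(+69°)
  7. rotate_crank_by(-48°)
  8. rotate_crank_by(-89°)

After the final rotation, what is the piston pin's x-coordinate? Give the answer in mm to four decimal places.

198.7446

set_geometry: r = 56 mm, L = 158 mm, e = 16 mm; θ ← 0°
rotate_crank_by(-14°): θ ← 0° -14° = -14°
rotate_crank_by(+42°): θ ← -14° +42° = 28°
rotate_crank_by(+76°): θ ← 28° +76° = 104°
rotate_crank_by(-68°): θ ← 104° -68° = 36°
rotate_crank_by(+69°): θ ← 36° +69° = 105°
rotate_crank_by(-48°): θ ← 105° -48° = 57°
rotate_crank_by(-89°): θ ← 57° -89° = -32°
crank pin P = (r cos θ, r sin θ) = (47.490693, -29.675479)
h = r sin θ − e = -29.675479 − 16 = -45.675479
x = r cos θ + √(L² − h²) = 47.490693 + √(24964.0 − 2086.2494) = 47.490693 + 151.253928 = 198.744621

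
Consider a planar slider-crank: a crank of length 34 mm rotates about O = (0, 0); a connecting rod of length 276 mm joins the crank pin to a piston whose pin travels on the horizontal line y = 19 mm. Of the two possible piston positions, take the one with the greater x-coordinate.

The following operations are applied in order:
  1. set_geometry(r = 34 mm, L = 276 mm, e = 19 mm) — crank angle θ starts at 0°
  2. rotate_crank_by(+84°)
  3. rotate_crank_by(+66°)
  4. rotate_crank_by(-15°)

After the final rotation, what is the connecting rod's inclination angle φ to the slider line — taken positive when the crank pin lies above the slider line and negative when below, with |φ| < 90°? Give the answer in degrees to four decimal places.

set_geometry: r = 34 mm, L = 276 mm, e = 19 mm; θ ← 0°
rotate_crank_by(+84°): θ ← 0° +84° = 84°
rotate_crank_by(+66°): θ ← 84° +66° = 150°
rotate_crank_by(-15°): θ ← 150° -15° = 135°
crank pin P = (r cos θ, r sin θ) = (-24.041631, 24.041631)
h = r sin θ − e = 24.041631 − 19 = 5.041631
sin φ = h / L = 5.041631 / 276 = 0.01826678
φ = arcsin(0.01826678) = 1.046667°

1.0467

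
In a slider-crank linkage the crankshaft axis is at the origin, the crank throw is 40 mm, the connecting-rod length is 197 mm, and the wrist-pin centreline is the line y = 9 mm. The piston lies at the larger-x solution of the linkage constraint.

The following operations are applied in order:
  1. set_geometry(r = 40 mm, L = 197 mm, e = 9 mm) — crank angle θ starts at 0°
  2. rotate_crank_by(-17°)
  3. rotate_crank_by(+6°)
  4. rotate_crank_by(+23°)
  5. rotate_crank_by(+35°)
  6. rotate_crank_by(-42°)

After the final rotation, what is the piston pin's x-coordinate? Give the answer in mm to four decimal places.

236.7706

set_geometry: r = 40 mm, L = 197 mm, e = 9 mm; θ ← 0°
rotate_crank_by(-17°): θ ← 0° -17° = -17°
rotate_crank_by(+6°): θ ← -17° +6° = -11°
rotate_crank_by(+23°): θ ← -11° +23° = 12°
rotate_crank_by(+35°): θ ← 12° +35° = 47°
rotate_crank_by(-42°): θ ← 47° -42° = 5°
crank pin P = (r cos θ, r sin θ) = (39.847788, 3.486230)
h = r sin θ − e = 3.486230 − 9 = -5.513770
x = r cos θ + √(L² − h²) = 39.847788 + √(38809.0 − 30.4017) = 39.847788 + 196.922823 = 236.770611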